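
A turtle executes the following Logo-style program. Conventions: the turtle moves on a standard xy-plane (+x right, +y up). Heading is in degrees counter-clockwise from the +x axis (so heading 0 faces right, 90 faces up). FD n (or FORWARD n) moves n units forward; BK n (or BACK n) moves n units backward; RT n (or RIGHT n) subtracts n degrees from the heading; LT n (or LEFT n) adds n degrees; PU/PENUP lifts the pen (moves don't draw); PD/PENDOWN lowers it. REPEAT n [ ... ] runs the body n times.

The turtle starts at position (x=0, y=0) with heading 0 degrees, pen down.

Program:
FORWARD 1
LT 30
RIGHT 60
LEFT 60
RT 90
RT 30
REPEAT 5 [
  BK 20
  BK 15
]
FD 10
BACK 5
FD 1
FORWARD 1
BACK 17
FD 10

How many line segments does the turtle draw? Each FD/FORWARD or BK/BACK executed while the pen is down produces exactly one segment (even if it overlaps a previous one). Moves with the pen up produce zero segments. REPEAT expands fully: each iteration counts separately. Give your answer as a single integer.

Answer: 17

Derivation:
Executing turtle program step by step:
Start: pos=(0,0), heading=0, pen down
FD 1: (0,0) -> (1,0) [heading=0, draw]
LT 30: heading 0 -> 30
RT 60: heading 30 -> 330
LT 60: heading 330 -> 30
RT 90: heading 30 -> 300
RT 30: heading 300 -> 270
REPEAT 5 [
  -- iteration 1/5 --
  BK 20: (1,0) -> (1,20) [heading=270, draw]
  BK 15: (1,20) -> (1,35) [heading=270, draw]
  -- iteration 2/5 --
  BK 20: (1,35) -> (1,55) [heading=270, draw]
  BK 15: (1,55) -> (1,70) [heading=270, draw]
  -- iteration 3/5 --
  BK 20: (1,70) -> (1,90) [heading=270, draw]
  BK 15: (1,90) -> (1,105) [heading=270, draw]
  -- iteration 4/5 --
  BK 20: (1,105) -> (1,125) [heading=270, draw]
  BK 15: (1,125) -> (1,140) [heading=270, draw]
  -- iteration 5/5 --
  BK 20: (1,140) -> (1,160) [heading=270, draw]
  BK 15: (1,160) -> (1,175) [heading=270, draw]
]
FD 10: (1,175) -> (1,165) [heading=270, draw]
BK 5: (1,165) -> (1,170) [heading=270, draw]
FD 1: (1,170) -> (1,169) [heading=270, draw]
FD 1: (1,169) -> (1,168) [heading=270, draw]
BK 17: (1,168) -> (1,185) [heading=270, draw]
FD 10: (1,185) -> (1,175) [heading=270, draw]
Final: pos=(1,175), heading=270, 17 segment(s) drawn
Segments drawn: 17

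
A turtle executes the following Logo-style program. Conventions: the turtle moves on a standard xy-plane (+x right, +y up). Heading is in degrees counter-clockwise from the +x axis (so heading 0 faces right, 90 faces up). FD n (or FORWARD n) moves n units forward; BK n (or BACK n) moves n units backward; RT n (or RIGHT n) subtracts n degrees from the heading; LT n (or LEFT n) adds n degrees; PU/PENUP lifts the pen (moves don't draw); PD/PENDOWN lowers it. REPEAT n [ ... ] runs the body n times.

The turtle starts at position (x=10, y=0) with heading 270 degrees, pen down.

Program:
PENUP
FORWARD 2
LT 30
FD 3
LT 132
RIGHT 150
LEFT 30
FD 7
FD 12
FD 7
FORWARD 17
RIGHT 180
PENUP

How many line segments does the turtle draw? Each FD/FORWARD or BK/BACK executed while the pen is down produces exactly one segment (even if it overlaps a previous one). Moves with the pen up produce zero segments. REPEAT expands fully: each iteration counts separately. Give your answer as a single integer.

Answer: 0

Derivation:
Executing turtle program step by step:
Start: pos=(10,0), heading=270, pen down
PU: pen up
FD 2: (10,0) -> (10,-2) [heading=270, move]
LT 30: heading 270 -> 300
FD 3: (10,-2) -> (11.5,-4.598) [heading=300, move]
LT 132: heading 300 -> 72
RT 150: heading 72 -> 282
LT 30: heading 282 -> 312
FD 7: (11.5,-4.598) -> (16.184,-9.8) [heading=312, move]
FD 12: (16.184,-9.8) -> (24.213,-18.718) [heading=312, move]
FD 7: (24.213,-18.718) -> (28.897,-23.92) [heading=312, move]
FD 17: (28.897,-23.92) -> (40.273,-36.553) [heading=312, move]
RT 180: heading 312 -> 132
PU: pen up
Final: pos=(40.273,-36.553), heading=132, 0 segment(s) drawn
Segments drawn: 0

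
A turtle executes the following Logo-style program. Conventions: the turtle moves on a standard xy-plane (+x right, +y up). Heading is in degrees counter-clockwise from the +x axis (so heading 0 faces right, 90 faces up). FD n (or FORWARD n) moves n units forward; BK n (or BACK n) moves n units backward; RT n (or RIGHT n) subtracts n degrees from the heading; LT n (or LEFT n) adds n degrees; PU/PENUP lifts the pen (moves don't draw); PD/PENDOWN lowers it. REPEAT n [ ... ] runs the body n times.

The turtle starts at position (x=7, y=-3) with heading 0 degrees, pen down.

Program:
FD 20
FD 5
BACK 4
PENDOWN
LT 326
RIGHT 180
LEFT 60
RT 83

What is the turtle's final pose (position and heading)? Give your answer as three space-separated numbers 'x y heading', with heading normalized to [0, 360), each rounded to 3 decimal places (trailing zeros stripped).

Answer: 28 -3 123

Derivation:
Executing turtle program step by step:
Start: pos=(7,-3), heading=0, pen down
FD 20: (7,-3) -> (27,-3) [heading=0, draw]
FD 5: (27,-3) -> (32,-3) [heading=0, draw]
BK 4: (32,-3) -> (28,-3) [heading=0, draw]
PD: pen down
LT 326: heading 0 -> 326
RT 180: heading 326 -> 146
LT 60: heading 146 -> 206
RT 83: heading 206 -> 123
Final: pos=(28,-3), heading=123, 3 segment(s) drawn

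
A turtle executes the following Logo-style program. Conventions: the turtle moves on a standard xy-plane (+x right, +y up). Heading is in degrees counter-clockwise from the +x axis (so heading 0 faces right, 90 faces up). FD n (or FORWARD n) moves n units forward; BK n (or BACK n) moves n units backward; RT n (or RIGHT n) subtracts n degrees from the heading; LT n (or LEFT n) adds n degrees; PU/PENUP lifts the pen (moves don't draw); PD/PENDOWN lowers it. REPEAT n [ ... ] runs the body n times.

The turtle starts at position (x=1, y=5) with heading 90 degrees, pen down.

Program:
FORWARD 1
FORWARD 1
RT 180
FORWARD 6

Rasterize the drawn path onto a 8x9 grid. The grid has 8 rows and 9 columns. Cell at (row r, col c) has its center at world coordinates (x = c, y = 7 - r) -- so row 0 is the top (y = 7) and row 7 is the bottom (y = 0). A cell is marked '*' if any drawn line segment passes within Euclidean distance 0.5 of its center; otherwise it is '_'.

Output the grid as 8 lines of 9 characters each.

Answer: _*_______
_*_______
_*_______
_*_______
_*_______
_*_______
_*_______
_________

Derivation:
Segment 0: (1,5) -> (1,6)
Segment 1: (1,6) -> (1,7)
Segment 2: (1,7) -> (1,1)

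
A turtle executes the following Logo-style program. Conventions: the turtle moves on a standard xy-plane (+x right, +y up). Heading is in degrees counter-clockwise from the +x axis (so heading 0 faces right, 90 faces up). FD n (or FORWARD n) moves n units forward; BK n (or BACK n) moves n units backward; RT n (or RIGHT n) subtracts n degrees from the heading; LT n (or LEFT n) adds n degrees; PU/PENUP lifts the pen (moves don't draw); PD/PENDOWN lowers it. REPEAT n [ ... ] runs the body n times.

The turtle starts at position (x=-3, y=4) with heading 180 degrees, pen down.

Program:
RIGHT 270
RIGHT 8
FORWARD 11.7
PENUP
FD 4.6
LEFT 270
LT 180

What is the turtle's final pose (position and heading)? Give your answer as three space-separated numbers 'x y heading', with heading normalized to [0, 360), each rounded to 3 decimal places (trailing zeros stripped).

Answer: -5.269 -12.141 352

Derivation:
Executing turtle program step by step:
Start: pos=(-3,4), heading=180, pen down
RT 270: heading 180 -> 270
RT 8: heading 270 -> 262
FD 11.7: (-3,4) -> (-4.628,-7.586) [heading=262, draw]
PU: pen up
FD 4.6: (-4.628,-7.586) -> (-5.269,-12.141) [heading=262, move]
LT 270: heading 262 -> 172
LT 180: heading 172 -> 352
Final: pos=(-5.269,-12.141), heading=352, 1 segment(s) drawn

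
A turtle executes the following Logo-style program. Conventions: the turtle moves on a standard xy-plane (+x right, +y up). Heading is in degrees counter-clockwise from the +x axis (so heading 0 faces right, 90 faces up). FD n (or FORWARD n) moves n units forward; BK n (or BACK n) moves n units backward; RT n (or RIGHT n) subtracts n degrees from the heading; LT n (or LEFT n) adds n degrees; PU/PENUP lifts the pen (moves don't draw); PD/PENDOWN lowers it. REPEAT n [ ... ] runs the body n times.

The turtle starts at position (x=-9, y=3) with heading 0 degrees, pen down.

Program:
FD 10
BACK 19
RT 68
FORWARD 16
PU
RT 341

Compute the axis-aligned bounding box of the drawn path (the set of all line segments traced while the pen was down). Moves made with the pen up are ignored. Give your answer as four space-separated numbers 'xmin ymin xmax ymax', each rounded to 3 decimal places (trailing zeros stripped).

Answer: -18 -11.835 1 3

Derivation:
Executing turtle program step by step:
Start: pos=(-9,3), heading=0, pen down
FD 10: (-9,3) -> (1,3) [heading=0, draw]
BK 19: (1,3) -> (-18,3) [heading=0, draw]
RT 68: heading 0 -> 292
FD 16: (-18,3) -> (-12.006,-11.835) [heading=292, draw]
PU: pen up
RT 341: heading 292 -> 311
Final: pos=(-12.006,-11.835), heading=311, 3 segment(s) drawn

Segment endpoints: x in {-18, -12.006, -9, 1}, y in {-11.835, 3}
xmin=-18, ymin=-11.835, xmax=1, ymax=3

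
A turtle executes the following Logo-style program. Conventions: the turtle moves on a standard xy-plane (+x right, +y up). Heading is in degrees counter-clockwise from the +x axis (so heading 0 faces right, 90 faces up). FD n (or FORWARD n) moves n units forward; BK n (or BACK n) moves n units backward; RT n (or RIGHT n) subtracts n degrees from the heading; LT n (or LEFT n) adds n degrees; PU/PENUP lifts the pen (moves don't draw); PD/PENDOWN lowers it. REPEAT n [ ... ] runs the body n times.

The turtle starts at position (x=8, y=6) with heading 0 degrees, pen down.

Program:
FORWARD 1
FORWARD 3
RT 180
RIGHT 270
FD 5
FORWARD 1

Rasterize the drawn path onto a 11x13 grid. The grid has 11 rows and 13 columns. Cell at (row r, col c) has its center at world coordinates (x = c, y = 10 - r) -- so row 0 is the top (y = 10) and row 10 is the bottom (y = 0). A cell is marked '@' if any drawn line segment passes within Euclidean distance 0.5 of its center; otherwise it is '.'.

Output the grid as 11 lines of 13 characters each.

Segment 0: (8,6) -> (9,6)
Segment 1: (9,6) -> (12,6)
Segment 2: (12,6) -> (12,1)
Segment 3: (12,1) -> (12,0)

Answer: .............
.............
.............
.............
........@@@@@
............@
............@
............@
............@
............@
............@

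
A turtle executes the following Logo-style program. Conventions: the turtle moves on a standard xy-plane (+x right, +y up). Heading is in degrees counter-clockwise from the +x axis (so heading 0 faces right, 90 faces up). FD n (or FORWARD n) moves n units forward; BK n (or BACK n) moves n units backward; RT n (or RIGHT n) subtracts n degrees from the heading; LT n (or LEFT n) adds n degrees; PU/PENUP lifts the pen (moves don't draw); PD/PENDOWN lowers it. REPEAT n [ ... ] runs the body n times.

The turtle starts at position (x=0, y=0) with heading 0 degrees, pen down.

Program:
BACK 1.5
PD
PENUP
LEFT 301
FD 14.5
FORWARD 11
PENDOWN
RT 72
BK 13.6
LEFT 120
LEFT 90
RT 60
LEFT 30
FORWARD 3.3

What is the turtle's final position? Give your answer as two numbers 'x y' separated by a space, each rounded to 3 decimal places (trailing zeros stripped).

Answer: 22.721 -9.103

Derivation:
Executing turtle program step by step:
Start: pos=(0,0), heading=0, pen down
BK 1.5: (0,0) -> (-1.5,0) [heading=0, draw]
PD: pen down
PU: pen up
LT 301: heading 0 -> 301
FD 14.5: (-1.5,0) -> (5.968,-12.429) [heading=301, move]
FD 11: (5.968,-12.429) -> (11.633,-21.858) [heading=301, move]
PD: pen down
RT 72: heading 301 -> 229
BK 13.6: (11.633,-21.858) -> (20.556,-11.594) [heading=229, draw]
LT 120: heading 229 -> 349
LT 90: heading 349 -> 79
RT 60: heading 79 -> 19
LT 30: heading 19 -> 49
FD 3.3: (20.556,-11.594) -> (22.721,-9.103) [heading=49, draw]
Final: pos=(22.721,-9.103), heading=49, 3 segment(s) drawn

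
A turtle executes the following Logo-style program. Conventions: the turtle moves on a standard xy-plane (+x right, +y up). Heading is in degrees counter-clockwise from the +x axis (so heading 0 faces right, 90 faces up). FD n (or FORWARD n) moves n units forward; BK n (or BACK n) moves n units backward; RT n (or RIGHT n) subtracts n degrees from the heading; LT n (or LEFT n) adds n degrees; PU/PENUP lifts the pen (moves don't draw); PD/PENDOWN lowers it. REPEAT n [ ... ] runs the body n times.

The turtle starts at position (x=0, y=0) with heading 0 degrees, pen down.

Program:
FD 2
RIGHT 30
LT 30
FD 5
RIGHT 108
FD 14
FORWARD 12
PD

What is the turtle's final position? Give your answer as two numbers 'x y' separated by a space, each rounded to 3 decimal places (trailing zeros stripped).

Executing turtle program step by step:
Start: pos=(0,0), heading=0, pen down
FD 2: (0,0) -> (2,0) [heading=0, draw]
RT 30: heading 0 -> 330
LT 30: heading 330 -> 0
FD 5: (2,0) -> (7,0) [heading=0, draw]
RT 108: heading 0 -> 252
FD 14: (7,0) -> (2.674,-13.315) [heading=252, draw]
FD 12: (2.674,-13.315) -> (-1.034,-24.727) [heading=252, draw]
PD: pen down
Final: pos=(-1.034,-24.727), heading=252, 4 segment(s) drawn

Answer: -1.034 -24.727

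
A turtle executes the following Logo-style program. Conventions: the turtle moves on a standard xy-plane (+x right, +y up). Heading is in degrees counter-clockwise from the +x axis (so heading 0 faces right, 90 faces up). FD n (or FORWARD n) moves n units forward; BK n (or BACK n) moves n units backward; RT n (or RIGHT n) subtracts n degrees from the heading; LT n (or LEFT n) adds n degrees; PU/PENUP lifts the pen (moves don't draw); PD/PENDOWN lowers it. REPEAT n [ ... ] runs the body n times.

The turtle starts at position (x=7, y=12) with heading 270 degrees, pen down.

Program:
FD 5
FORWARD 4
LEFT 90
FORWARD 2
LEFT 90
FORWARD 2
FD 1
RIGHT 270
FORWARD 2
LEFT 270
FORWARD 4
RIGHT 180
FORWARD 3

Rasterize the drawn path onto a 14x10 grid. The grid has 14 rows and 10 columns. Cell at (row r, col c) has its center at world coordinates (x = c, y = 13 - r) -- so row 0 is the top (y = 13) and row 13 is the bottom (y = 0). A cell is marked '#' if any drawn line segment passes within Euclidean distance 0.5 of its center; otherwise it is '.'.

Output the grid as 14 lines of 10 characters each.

Answer: ..........
.......#..
.......#..
.......#..
.......#..
.......#..
.......#..
.......###
.......#.#
.......#.#
.......###
..........
..........
..........

Derivation:
Segment 0: (7,12) -> (7,7)
Segment 1: (7,7) -> (7,3)
Segment 2: (7,3) -> (9,3)
Segment 3: (9,3) -> (9,5)
Segment 4: (9,5) -> (9,6)
Segment 5: (9,6) -> (7,6)
Segment 6: (7,6) -> (7,10)
Segment 7: (7,10) -> (7,7)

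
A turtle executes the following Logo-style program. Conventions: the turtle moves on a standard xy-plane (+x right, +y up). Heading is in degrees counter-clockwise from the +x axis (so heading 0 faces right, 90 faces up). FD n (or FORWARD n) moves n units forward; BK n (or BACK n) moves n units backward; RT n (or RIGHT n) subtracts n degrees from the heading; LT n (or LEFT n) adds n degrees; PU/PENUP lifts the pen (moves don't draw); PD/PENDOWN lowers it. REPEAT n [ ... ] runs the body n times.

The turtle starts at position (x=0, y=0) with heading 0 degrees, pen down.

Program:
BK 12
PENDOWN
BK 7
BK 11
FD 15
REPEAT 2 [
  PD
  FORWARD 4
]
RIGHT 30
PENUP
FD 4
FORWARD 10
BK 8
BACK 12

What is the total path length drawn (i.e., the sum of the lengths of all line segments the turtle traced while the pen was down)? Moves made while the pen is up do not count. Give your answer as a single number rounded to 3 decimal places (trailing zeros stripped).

Executing turtle program step by step:
Start: pos=(0,0), heading=0, pen down
BK 12: (0,0) -> (-12,0) [heading=0, draw]
PD: pen down
BK 7: (-12,0) -> (-19,0) [heading=0, draw]
BK 11: (-19,0) -> (-30,0) [heading=0, draw]
FD 15: (-30,0) -> (-15,0) [heading=0, draw]
REPEAT 2 [
  -- iteration 1/2 --
  PD: pen down
  FD 4: (-15,0) -> (-11,0) [heading=0, draw]
  -- iteration 2/2 --
  PD: pen down
  FD 4: (-11,0) -> (-7,0) [heading=0, draw]
]
RT 30: heading 0 -> 330
PU: pen up
FD 4: (-7,0) -> (-3.536,-2) [heading=330, move]
FD 10: (-3.536,-2) -> (5.124,-7) [heading=330, move]
BK 8: (5.124,-7) -> (-1.804,-3) [heading=330, move]
BK 12: (-1.804,-3) -> (-12.196,3) [heading=330, move]
Final: pos=(-12.196,3), heading=330, 6 segment(s) drawn

Segment lengths:
  seg 1: (0,0) -> (-12,0), length = 12
  seg 2: (-12,0) -> (-19,0), length = 7
  seg 3: (-19,0) -> (-30,0), length = 11
  seg 4: (-30,0) -> (-15,0), length = 15
  seg 5: (-15,0) -> (-11,0), length = 4
  seg 6: (-11,0) -> (-7,0), length = 4
Total = 53

Answer: 53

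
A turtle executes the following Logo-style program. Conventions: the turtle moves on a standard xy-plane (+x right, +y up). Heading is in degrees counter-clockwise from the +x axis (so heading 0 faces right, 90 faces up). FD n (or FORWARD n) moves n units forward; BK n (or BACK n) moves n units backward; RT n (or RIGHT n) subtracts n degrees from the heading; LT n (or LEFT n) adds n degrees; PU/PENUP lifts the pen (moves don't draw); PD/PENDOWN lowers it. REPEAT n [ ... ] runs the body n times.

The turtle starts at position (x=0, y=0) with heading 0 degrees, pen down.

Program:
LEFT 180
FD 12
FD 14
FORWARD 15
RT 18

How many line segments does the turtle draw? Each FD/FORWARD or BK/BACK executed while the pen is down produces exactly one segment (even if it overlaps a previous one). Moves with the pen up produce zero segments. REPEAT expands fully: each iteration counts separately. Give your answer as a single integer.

Executing turtle program step by step:
Start: pos=(0,0), heading=0, pen down
LT 180: heading 0 -> 180
FD 12: (0,0) -> (-12,0) [heading=180, draw]
FD 14: (-12,0) -> (-26,0) [heading=180, draw]
FD 15: (-26,0) -> (-41,0) [heading=180, draw]
RT 18: heading 180 -> 162
Final: pos=(-41,0), heading=162, 3 segment(s) drawn
Segments drawn: 3

Answer: 3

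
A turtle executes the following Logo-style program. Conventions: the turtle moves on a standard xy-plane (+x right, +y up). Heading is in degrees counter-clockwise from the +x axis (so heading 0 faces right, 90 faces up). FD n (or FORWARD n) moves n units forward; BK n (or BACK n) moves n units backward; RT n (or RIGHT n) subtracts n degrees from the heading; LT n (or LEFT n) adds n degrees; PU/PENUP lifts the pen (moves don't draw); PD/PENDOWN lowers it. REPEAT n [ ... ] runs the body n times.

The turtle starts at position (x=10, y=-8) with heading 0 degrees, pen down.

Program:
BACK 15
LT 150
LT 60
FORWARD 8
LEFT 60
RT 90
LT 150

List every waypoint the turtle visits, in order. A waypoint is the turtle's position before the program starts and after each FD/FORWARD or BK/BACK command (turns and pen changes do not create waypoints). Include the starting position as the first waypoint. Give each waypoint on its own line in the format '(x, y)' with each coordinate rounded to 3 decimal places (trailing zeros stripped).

Answer: (10, -8)
(-5, -8)
(-11.928, -12)

Derivation:
Executing turtle program step by step:
Start: pos=(10,-8), heading=0, pen down
BK 15: (10,-8) -> (-5,-8) [heading=0, draw]
LT 150: heading 0 -> 150
LT 60: heading 150 -> 210
FD 8: (-5,-8) -> (-11.928,-12) [heading=210, draw]
LT 60: heading 210 -> 270
RT 90: heading 270 -> 180
LT 150: heading 180 -> 330
Final: pos=(-11.928,-12), heading=330, 2 segment(s) drawn
Waypoints (3 total):
(10, -8)
(-5, -8)
(-11.928, -12)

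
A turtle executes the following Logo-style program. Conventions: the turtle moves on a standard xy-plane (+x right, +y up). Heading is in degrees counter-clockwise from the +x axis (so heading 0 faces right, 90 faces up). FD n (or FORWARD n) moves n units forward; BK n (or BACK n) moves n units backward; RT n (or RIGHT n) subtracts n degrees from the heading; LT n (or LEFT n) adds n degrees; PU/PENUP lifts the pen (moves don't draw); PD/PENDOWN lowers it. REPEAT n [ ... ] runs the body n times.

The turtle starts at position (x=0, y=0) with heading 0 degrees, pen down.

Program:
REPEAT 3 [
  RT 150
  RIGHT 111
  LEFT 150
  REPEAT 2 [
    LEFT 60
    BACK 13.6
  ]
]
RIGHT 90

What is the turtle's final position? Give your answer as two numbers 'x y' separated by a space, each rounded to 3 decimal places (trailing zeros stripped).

Answer: -68.556 14.572

Derivation:
Executing turtle program step by step:
Start: pos=(0,0), heading=0, pen down
REPEAT 3 [
  -- iteration 1/3 --
  RT 150: heading 0 -> 210
  RT 111: heading 210 -> 99
  LT 150: heading 99 -> 249
  REPEAT 2 [
    -- iteration 1/2 --
    LT 60: heading 249 -> 309
    BK 13.6: (0,0) -> (-8.559,10.569) [heading=309, draw]
    -- iteration 2/2 --
    LT 60: heading 309 -> 9
    BK 13.6: (-8.559,10.569) -> (-21.991,8.442) [heading=9, draw]
  ]
  -- iteration 2/3 --
  RT 150: heading 9 -> 219
  RT 111: heading 219 -> 108
  LT 150: heading 108 -> 258
  REPEAT 2 [
    -- iteration 1/2 --
    LT 60: heading 258 -> 318
    BK 13.6: (-21.991,8.442) -> (-32.098,17.542) [heading=318, draw]
    -- iteration 2/2 --
    LT 60: heading 318 -> 18
    BK 13.6: (-32.098,17.542) -> (-45.032,13.339) [heading=18, draw]
  ]
  -- iteration 3/3 --
  RT 150: heading 18 -> 228
  RT 111: heading 228 -> 117
  LT 150: heading 117 -> 267
  REPEAT 2 [
    -- iteration 1/2 --
    LT 60: heading 267 -> 327
    BK 13.6: (-45.032,13.339) -> (-56.438,20.746) [heading=327, draw]
    -- iteration 2/2 --
    LT 60: heading 327 -> 27
    BK 13.6: (-56.438,20.746) -> (-68.556,14.572) [heading=27, draw]
  ]
]
RT 90: heading 27 -> 297
Final: pos=(-68.556,14.572), heading=297, 6 segment(s) drawn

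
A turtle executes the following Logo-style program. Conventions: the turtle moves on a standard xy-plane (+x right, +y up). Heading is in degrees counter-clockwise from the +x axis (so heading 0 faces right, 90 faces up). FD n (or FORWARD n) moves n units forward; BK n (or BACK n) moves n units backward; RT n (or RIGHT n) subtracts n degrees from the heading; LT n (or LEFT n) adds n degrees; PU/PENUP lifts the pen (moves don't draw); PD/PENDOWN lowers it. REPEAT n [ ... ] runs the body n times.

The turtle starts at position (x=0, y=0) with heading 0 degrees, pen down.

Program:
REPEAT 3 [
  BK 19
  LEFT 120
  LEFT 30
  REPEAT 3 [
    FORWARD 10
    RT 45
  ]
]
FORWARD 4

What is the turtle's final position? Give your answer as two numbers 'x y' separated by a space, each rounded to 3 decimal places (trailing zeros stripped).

Executing turtle program step by step:
Start: pos=(0,0), heading=0, pen down
REPEAT 3 [
  -- iteration 1/3 --
  BK 19: (0,0) -> (-19,0) [heading=0, draw]
  LT 120: heading 0 -> 120
  LT 30: heading 120 -> 150
  REPEAT 3 [
    -- iteration 1/3 --
    FD 10: (-19,0) -> (-27.66,5) [heading=150, draw]
    RT 45: heading 150 -> 105
    -- iteration 2/3 --
    FD 10: (-27.66,5) -> (-30.248,14.659) [heading=105, draw]
    RT 45: heading 105 -> 60
    -- iteration 3/3 --
    FD 10: (-30.248,14.659) -> (-25.248,23.32) [heading=60, draw]
    RT 45: heading 60 -> 15
  ]
  -- iteration 2/3 --
  BK 19: (-25.248,23.32) -> (-43.601,18.402) [heading=15, draw]
  LT 120: heading 15 -> 135
  LT 30: heading 135 -> 165
  REPEAT 3 [
    -- iteration 1/3 --
    FD 10: (-43.601,18.402) -> (-53.26,20.99) [heading=165, draw]
    RT 45: heading 165 -> 120
    -- iteration 2/3 --
    FD 10: (-53.26,20.99) -> (-58.26,29.65) [heading=120, draw]
    RT 45: heading 120 -> 75
    -- iteration 3/3 --
    FD 10: (-58.26,29.65) -> (-55.672,39.31) [heading=75, draw]
    RT 45: heading 75 -> 30
  ]
  -- iteration 3/3 --
  BK 19: (-55.672,39.31) -> (-72.127,29.81) [heading=30, draw]
  LT 120: heading 30 -> 150
  LT 30: heading 150 -> 180
  REPEAT 3 [
    -- iteration 1/3 --
    FD 10: (-72.127,29.81) -> (-82.127,29.81) [heading=180, draw]
    RT 45: heading 180 -> 135
    -- iteration 2/3 --
    FD 10: (-82.127,29.81) -> (-89.198,36.881) [heading=135, draw]
    RT 45: heading 135 -> 90
    -- iteration 3/3 --
    FD 10: (-89.198,36.881) -> (-89.198,46.881) [heading=90, draw]
    RT 45: heading 90 -> 45
  ]
]
FD 4: (-89.198,46.881) -> (-86.369,49.709) [heading=45, draw]
Final: pos=(-86.369,49.709), heading=45, 13 segment(s) drawn

Answer: -86.369 49.709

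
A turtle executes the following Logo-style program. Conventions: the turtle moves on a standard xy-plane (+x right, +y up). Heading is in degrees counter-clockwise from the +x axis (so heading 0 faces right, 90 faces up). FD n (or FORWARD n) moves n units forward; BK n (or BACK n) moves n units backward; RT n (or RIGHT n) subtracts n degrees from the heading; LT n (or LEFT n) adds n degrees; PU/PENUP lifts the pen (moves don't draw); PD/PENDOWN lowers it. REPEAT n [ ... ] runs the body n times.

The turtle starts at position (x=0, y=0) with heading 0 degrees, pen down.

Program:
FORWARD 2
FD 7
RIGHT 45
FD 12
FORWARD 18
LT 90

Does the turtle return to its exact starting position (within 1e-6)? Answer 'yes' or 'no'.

Answer: no

Derivation:
Executing turtle program step by step:
Start: pos=(0,0), heading=0, pen down
FD 2: (0,0) -> (2,0) [heading=0, draw]
FD 7: (2,0) -> (9,0) [heading=0, draw]
RT 45: heading 0 -> 315
FD 12: (9,0) -> (17.485,-8.485) [heading=315, draw]
FD 18: (17.485,-8.485) -> (30.213,-21.213) [heading=315, draw]
LT 90: heading 315 -> 45
Final: pos=(30.213,-21.213), heading=45, 4 segment(s) drawn

Start position: (0, 0)
Final position: (30.213, -21.213)
Distance = 36.917; >= 1e-6 -> NOT closed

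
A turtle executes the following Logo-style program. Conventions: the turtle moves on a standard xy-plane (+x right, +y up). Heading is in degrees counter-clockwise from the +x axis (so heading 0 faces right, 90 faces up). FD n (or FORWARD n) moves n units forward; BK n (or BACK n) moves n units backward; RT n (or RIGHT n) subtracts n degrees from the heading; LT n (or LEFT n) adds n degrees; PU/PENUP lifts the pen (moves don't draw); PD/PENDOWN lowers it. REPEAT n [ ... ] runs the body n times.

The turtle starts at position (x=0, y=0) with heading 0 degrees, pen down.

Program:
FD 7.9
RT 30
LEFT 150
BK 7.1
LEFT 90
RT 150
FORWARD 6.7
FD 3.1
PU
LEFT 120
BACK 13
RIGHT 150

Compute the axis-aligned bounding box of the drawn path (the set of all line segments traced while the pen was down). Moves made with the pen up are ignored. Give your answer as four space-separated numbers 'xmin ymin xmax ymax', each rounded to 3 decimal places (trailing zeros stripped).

Executing turtle program step by step:
Start: pos=(0,0), heading=0, pen down
FD 7.9: (0,0) -> (7.9,0) [heading=0, draw]
RT 30: heading 0 -> 330
LT 150: heading 330 -> 120
BK 7.1: (7.9,0) -> (11.45,-6.149) [heading=120, draw]
LT 90: heading 120 -> 210
RT 150: heading 210 -> 60
FD 6.7: (11.45,-6.149) -> (14.8,-0.346) [heading=60, draw]
FD 3.1: (14.8,-0.346) -> (16.35,2.338) [heading=60, draw]
PU: pen up
LT 120: heading 60 -> 180
BK 13: (16.35,2.338) -> (29.35,2.338) [heading=180, move]
RT 150: heading 180 -> 30
Final: pos=(29.35,2.338), heading=30, 4 segment(s) drawn

Segment endpoints: x in {0, 7.9, 11.45, 14.8, 16.35}, y in {-6.149, -0.346, 0, 2.338}
xmin=0, ymin=-6.149, xmax=16.35, ymax=2.338

Answer: 0 -6.149 16.35 2.338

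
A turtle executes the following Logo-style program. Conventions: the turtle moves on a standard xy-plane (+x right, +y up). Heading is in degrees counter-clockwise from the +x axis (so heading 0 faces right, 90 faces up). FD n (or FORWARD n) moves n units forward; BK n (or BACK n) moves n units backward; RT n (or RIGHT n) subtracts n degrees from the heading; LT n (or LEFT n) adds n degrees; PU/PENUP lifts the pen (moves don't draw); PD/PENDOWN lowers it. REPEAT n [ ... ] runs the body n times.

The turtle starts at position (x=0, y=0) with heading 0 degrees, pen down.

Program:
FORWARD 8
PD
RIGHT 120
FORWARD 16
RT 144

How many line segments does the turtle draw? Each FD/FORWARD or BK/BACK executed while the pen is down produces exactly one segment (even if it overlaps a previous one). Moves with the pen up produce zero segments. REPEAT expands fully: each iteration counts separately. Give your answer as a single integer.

Answer: 2

Derivation:
Executing turtle program step by step:
Start: pos=(0,0), heading=0, pen down
FD 8: (0,0) -> (8,0) [heading=0, draw]
PD: pen down
RT 120: heading 0 -> 240
FD 16: (8,0) -> (0,-13.856) [heading=240, draw]
RT 144: heading 240 -> 96
Final: pos=(0,-13.856), heading=96, 2 segment(s) drawn
Segments drawn: 2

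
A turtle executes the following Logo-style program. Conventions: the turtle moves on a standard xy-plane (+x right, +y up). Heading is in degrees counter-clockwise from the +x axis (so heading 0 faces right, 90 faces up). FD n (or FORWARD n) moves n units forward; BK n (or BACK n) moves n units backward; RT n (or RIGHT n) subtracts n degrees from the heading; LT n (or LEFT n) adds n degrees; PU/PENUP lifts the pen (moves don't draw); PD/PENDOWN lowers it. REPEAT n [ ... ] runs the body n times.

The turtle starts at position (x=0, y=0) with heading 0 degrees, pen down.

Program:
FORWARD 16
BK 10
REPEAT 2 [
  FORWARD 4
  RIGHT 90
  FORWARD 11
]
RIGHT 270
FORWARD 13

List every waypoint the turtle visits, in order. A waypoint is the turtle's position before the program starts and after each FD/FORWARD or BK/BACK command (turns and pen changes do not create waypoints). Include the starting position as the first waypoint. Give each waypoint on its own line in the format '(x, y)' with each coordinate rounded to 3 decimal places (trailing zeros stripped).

Answer: (0, 0)
(16, 0)
(6, 0)
(10, 0)
(10, -11)
(10, -15)
(-1, -15)
(-1, -28)

Derivation:
Executing turtle program step by step:
Start: pos=(0,0), heading=0, pen down
FD 16: (0,0) -> (16,0) [heading=0, draw]
BK 10: (16,0) -> (6,0) [heading=0, draw]
REPEAT 2 [
  -- iteration 1/2 --
  FD 4: (6,0) -> (10,0) [heading=0, draw]
  RT 90: heading 0 -> 270
  FD 11: (10,0) -> (10,-11) [heading=270, draw]
  -- iteration 2/2 --
  FD 4: (10,-11) -> (10,-15) [heading=270, draw]
  RT 90: heading 270 -> 180
  FD 11: (10,-15) -> (-1,-15) [heading=180, draw]
]
RT 270: heading 180 -> 270
FD 13: (-1,-15) -> (-1,-28) [heading=270, draw]
Final: pos=(-1,-28), heading=270, 7 segment(s) drawn
Waypoints (8 total):
(0, 0)
(16, 0)
(6, 0)
(10, 0)
(10, -11)
(10, -15)
(-1, -15)
(-1, -28)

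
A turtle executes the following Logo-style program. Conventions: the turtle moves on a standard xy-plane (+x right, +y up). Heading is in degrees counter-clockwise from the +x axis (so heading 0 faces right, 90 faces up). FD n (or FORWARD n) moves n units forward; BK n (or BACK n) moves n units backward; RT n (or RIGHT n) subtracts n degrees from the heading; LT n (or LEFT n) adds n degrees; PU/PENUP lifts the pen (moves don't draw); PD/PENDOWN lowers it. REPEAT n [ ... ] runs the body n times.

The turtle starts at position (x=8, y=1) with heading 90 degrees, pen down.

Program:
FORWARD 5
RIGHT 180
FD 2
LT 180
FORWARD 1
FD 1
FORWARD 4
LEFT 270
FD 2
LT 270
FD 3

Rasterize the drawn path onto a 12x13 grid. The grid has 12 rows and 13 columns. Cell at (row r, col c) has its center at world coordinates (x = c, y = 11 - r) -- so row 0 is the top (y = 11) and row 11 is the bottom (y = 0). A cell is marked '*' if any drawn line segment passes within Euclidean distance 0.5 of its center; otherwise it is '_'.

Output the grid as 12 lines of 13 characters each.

Answer: _____________
________***__
________*_*__
________*_*__
________*_*__
________*____
________*____
________*____
________*____
________*____
________*____
_____________

Derivation:
Segment 0: (8,1) -> (8,6)
Segment 1: (8,6) -> (8,4)
Segment 2: (8,4) -> (8,5)
Segment 3: (8,5) -> (8,6)
Segment 4: (8,6) -> (8,10)
Segment 5: (8,10) -> (10,10)
Segment 6: (10,10) -> (10,7)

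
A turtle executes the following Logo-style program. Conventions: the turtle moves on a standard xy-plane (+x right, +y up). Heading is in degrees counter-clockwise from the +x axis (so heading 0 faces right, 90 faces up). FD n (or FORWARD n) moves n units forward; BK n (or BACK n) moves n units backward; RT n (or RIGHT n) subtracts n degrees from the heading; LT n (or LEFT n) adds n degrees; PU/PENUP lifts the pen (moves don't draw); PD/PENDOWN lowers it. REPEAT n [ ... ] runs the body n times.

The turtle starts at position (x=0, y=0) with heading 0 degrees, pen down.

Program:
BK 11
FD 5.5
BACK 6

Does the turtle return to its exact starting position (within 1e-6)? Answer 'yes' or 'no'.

Answer: no

Derivation:
Executing turtle program step by step:
Start: pos=(0,0), heading=0, pen down
BK 11: (0,0) -> (-11,0) [heading=0, draw]
FD 5.5: (-11,0) -> (-5.5,0) [heading=0, draw]
BK 6: (-5.5,0) -> (-11.5,0) [heading=0, draw]
Final: pos=(-11.5,0), heading=0, 3 segment(s) drawn

Start position: (0, 0)
Final position: (-11.5, 0)
Distance = 11.5; >= 1e-6 -> NOT closed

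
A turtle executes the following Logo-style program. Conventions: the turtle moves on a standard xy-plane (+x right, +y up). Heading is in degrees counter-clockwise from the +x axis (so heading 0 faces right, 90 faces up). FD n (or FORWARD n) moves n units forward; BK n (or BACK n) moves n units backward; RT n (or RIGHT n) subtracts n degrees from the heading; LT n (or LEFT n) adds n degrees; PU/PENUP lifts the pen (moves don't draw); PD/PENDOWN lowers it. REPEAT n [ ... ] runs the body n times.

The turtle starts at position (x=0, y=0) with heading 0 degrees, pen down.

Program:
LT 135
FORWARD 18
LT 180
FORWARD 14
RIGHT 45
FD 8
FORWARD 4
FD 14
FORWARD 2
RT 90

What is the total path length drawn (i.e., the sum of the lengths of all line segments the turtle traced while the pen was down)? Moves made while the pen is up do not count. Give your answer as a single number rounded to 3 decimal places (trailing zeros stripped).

Executing turtle program step by step:
Start: pos=(0,0), heading=0, pen down
LT 135: heading 0 -> 135
FD 18: (0,0) -> (-12.728,12.728) [heading=135, draw]
LT 180: heading 135 -> 315
FD 14: (-12.728,12.728) -> (-2.828,2.828) [heading=315, draw]
RT 45: heading 315 -> 270
FD 8: (-2.828,2.828) -> (-2.828,-5.172) [heading=270, draw]
FD 4: (-2.828,-5.172) -> (-2.828,-9.172) [heading=270, draw]
FD 14: (-2.828,-9.172) -> (-2.828,-23.172) [heading=270, draw]
FD 2: (-2.828,-23.172) -> (-2.828,-25.172) [heading=270, draw]
RT 90: heading 270 -> 180
Final: pos=(-2.828,-25.172), heading=180, 6 segment(s) drawn

Segment lengths:
  seg 1: (0,0) -> (-12.728,12.728), length = 18
  seg 2: (-12.728,12.728) -> (-2.828,2.828), length = 14
  seg 3: (-2.828,2.828) -> (-2.828,-5.172), length = 8
  seg 4: (-2.828,-5.172) -> (-2.828,-9.172), length = 4
  seg 5: (-2.828,-9.172) -> (-2.828,-23.172), length = 14
  seg 6: (-2.828,-23.172) -> (-2.828,-25.172), length = 2
Total = 60

Answer: 60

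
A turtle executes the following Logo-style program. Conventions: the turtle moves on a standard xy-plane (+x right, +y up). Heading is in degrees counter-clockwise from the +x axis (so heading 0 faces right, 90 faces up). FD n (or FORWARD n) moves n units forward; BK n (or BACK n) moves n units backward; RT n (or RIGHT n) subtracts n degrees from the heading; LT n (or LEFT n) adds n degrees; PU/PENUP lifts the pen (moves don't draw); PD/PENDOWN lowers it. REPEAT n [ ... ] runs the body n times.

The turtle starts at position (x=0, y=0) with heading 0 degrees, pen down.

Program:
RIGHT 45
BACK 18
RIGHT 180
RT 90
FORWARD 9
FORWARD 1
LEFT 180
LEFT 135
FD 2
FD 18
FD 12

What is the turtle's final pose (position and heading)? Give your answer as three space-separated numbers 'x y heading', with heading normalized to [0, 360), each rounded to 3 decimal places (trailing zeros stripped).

Executing turtle program step by step:
Start: pos=(0,0), heading=0, pen down
RT 45: heading 0 -> 315
BK 18: (0,0) -> (-12.728,12.728) [heading=315, draw]
RT 180: heading 315 -> 135
RT 90: heading 135 -> 45
FD 9: (-12.728,12.728) -> (-6.364,19.092) [heading=45, draw]
FD 1: (-6.364,19.092) -> (-5.657,19.799) [heading=45, draw]
LT 180: heading 45 -> 225
LT 135: heading 225 -> 0
FD 2: (-5.657,19.799) -> (-3.657,19.799) [heading=0, draw]
FD 18: (-3.657,19.799) -> (14.343,19.799) [heading=0, draw]
FD 12: (14.343,19.799) -> (26.343,19.799) [heading=0, draw]
Final: pos=(26.343,19.799), heading=0, 6 segment(s) drawn

Answer: 26.343 19.799 0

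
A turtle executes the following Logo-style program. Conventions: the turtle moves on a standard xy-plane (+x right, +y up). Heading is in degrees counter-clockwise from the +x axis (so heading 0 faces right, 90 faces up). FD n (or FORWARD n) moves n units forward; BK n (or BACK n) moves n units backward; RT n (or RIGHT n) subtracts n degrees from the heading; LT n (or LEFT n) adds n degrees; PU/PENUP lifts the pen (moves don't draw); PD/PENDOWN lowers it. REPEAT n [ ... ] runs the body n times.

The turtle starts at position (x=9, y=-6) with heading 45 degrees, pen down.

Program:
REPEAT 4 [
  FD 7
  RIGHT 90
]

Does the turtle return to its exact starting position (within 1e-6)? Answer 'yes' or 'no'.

Answer: yes

Derivation:
Executing turtle program step by step:
Start: pos=(9,-6), heading=45, pen down
REPEAT 4 [
  -- iteration 1/4 --
  FD 7: (9,-6) -> (13.95,-1.05) [heading=45, draw]
  RT 90: heading 45 -> 315
  -- iteration 2/4 --
  FD 7: (13.95,-1.05) -> (18.899,-6) [heading=315, draw]
  RT 90: heading 315 -> 225
  -- iteration 3/4 --
  FD 7: (18.899,-6) -> (13.95,-10.95) [heading=225, draw]
  RT 90: heading 225 -> 135
  -- iteration 4/4 --
  FD 7: (13.95,-10.95) -> (9,-6) [heading=135, draw]
  RT 90: heading 135 -> 45
]
Final: pos=(9,-6), heading=45, 4 segment(s) drawn

Start position: (9, -6)
Final position: (9, -6)
Distance = 0; < 1e-6 -> CLOSED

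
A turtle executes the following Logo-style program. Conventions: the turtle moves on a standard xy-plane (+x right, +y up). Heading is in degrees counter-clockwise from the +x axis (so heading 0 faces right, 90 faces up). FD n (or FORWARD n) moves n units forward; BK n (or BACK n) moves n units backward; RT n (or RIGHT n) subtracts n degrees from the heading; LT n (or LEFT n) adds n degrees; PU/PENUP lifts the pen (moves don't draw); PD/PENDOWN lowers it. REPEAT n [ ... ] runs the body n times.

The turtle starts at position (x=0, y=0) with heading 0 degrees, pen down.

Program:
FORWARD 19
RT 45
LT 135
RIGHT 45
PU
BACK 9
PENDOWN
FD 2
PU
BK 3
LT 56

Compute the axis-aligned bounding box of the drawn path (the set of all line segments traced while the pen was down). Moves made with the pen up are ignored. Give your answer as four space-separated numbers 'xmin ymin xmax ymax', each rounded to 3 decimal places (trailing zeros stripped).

Answer: 0 -6.364 19 0

Derivation:
Executing turtle program step by step:
Start: pos=(0,0), heading=0, pen down
FD 19: (0,0) -> (19,0) [heading=0, draw]
RT 45: heading 0 -> 315
LT 135: heading 315 -> 90
RT 45: heading 90 -> 45
PU: pen up
BK 9: (19,0) -> (12.636,-6.364) [heading=45, move]
PD: pen down
FD 2: (12.636,-6.364) -> (14.05,-4.95) [heading=45, draw]
PU: pen up
BK 3: (14.05,-4.95) -> (11.929,-7.071) [heading=45, move]
LT 56: heading 45 -> 101
Final: pos=(11.929,-7.071), heading=101, 2 segment(s) drawn

Segment endpoints: x in {0, 12.636, 14.05, 19}, y in {-6.364, -4.95, 0}
xmin=0, ymin=-6.364, xmax=19, ymax=0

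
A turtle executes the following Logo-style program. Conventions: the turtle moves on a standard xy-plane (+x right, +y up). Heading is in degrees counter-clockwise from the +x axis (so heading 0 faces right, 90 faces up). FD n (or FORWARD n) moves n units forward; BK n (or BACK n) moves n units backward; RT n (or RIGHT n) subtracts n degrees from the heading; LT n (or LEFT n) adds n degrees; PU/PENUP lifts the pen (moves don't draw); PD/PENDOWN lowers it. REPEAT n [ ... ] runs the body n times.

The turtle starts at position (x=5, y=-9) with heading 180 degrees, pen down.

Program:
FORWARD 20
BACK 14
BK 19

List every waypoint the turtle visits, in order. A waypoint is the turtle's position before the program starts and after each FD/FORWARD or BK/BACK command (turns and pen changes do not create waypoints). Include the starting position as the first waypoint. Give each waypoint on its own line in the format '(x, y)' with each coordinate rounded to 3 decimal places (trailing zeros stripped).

Executing turtle program step by step:
Start: pos=(5,-9), heading=180, pen down
FD 20: (5,-9) -> (-15,-9) [heading=180, draw]
BK 14: (-15,-9) -> (-1,-9) [heading=180, draw]
BK 19: (-1,-9) -> (18,-9) [heading=180, draw]
Final: pos=(18,-9), heading=180, 3 segment(s) drawn
Waypoints (4 total):
(5, -9)
(-15, -9)
(-1, -9)
(18, -9)

Answer: (5, -9)
(-15, -9)
(-1, -9)
(18, -9)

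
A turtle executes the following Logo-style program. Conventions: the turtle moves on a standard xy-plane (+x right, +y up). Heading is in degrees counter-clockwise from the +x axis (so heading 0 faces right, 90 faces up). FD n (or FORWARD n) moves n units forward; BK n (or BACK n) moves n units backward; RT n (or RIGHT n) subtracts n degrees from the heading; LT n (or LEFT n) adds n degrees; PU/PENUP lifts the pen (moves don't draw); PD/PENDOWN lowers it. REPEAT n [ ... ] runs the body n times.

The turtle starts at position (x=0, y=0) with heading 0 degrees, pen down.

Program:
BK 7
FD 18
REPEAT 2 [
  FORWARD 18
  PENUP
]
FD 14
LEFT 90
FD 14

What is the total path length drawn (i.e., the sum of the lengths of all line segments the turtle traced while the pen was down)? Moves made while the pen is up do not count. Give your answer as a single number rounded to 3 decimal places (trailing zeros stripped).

Answer: 43

Derivation:
Executing turtle program step by step:
Start: pos=(0,0), heading=0, pen down
BK 7: (0,0) -> (-7,0) [heading=0, draw]
FD 18: (-7,0) -> (11,0) [heading=0, draw]
REPEAT 2 [
  -- iteration 1/2 --
  FD 18: (11,0) -> (29,0) [heading=0, draw]
  PU: pen up
  -- iteration 2/2 --
  FD 18: (29,0) -> (47,0) [heading=0, move]
  PU: pen up
]
FD 14: (47,0) -> (61,0) [heading=0, move]
LT 90: heading 0 -> 90
FD 14: (61,0) -> (61,14) [heading=90, move]
Final: pos=(61,14), heading=90, 3 segment(s) drawn

Segment lengths:
  seg 1: (0,0) -> (-7,0), length = 7
  seg 2: (-7,0) -> (11,0), length = 18
  seg 3: (11,0) -> (29,0), length = 18
Total = 43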